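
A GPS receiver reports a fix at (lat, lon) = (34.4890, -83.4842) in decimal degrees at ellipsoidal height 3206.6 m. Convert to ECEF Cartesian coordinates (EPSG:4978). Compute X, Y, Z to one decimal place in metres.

X 597500.3 m, Y -5231366.2 m, Z 3593102.0 m

WGS84: a = 6378137 m, e² = 0.006694380; N(φ) = a/√(1−e²sin²φ) = 6384993.262 m.
X = (N+h)·cosφ·cosλ = 597500.275 m; Y = (N+h)·cosφ·sinλ = -5231366.200 m; Z = (N(1−e²)+h)·sinφ = 3593101.970 m.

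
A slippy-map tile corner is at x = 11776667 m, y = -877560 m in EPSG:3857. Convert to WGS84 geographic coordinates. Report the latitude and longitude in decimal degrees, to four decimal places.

lat -7.8585°, lon 105.7916°

R = 6378137 m. λ = x/R = 105.79159962°.
φ = 2·arctan(exp(y/R)) − 90° = 2·arctan(0.87146) − 90° = -7.85850013°.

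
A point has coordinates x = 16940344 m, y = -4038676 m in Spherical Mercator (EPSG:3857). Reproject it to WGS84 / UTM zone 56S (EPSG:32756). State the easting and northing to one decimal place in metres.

E 424126.8 m, N 6229389.0 m

Web Mercator inverse (R = 6378137 m) → φ = -34.07350331°, λ = 152.17769933°.
UTM 56S forward: E = 424126.808 m, N = 6229389.023 m.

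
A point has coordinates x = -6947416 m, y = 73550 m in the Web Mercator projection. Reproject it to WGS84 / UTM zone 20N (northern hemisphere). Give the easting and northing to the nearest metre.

Web Mercator inverse (R = 6378137 m) → φ = 0.66069625°, λ = -62.40969978°.
UTM 20N forward: E = 565682.467 m, N = 73030.721 m.

E 565682 m, N 73031 m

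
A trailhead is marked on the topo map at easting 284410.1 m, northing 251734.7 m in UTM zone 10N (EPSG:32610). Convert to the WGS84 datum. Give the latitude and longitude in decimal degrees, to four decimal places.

lat 2.2762°, lon -124.9386°

Zone 10N: λ₀ = -123°, k₀ = 0.9996, false easting 500000 m.
Meridian distance M = (N − FN)/k₀ = 251835.4 m.
Inverse transverse Mercator on WGS84 gives φ = 2.27619984°, λ = -124.93860035°.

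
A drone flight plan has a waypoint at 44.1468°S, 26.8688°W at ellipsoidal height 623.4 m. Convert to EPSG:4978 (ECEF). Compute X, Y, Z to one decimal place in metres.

WGS84: a = 6378137 m, e² = 0.006694380; N(φ) = a/√(1−e²sin²φ) = 6388518.850 m.
X = (N+h)·cosφ·cosλ = 4089644.009 m; Y = (N+h)·cosφ·sinλ = -2071995.423 m; Z = (N(1−e²)+h)·sinφ = -4420244.784 m.

X 4089644.0 m, Y -2071995.4 m, Z -4420244.8 m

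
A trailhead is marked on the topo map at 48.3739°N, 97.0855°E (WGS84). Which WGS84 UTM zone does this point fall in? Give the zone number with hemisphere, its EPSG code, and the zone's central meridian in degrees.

UTM zone = ⌊(λ + 180)/6⌋ + 1; 97.0855° ∈ [96°, 102°) → zone 47.
Hemisphere: N (φ ≥ 0).
Central meridian λ₀ = 6×47 − 183 = 99°.
EPSG code: 32647.

Zone 47N (EPSG:32647), central meridian 99°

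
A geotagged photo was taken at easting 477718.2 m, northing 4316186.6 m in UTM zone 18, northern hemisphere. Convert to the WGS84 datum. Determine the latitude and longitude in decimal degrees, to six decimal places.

Zone 18N: λ₀ = -75°, k₀ = 0.9996, false easting 500000 m.
Meridian distance M = (N − FN)/k₀ = 4317913.8 m.
Inverse transverse Mercator on WGS84 gives φ = 38.99439976°, λ = -75.25729965°.

lat 38.994400°, lon -75.257300°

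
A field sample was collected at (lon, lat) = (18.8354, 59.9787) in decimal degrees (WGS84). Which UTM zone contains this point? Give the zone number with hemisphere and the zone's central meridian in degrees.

Zone 34N, central meridian 21°

UTM zone = ⌊(λ + 180)/6⌋ + 1; 18.8354° ∈ [18°, 24°) → zone 34.
Hemisphere: N (φ ≥ 0).
Central meridian λ₀ = 6×34 − 183 = 21°.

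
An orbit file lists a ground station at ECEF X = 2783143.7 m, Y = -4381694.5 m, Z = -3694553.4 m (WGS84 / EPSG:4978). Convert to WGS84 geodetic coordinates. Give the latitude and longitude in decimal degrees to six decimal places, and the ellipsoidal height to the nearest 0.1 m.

λ = atan2(Y, X) = -57.57729938°; p = √(X²+Y²) = 5190870.4 m.
Bowring's method on WGS84 (a = 6378137 m, b = 6356752.314 m) gives φ = -35.62300017°, h = 487.113 m.

lat -35.623000°, lon -57.577299°, h 487.1 m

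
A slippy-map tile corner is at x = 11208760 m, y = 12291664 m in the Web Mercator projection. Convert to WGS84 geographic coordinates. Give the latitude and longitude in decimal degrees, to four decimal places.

lat 73.4362°, lon 100.6900°

R = 6378137 m. λ = x/R = 100.69000424°.
φ = 2·arctan(exp(y/R)) − 90° = 2·arctan(6.86994) − 90° = 73.43620002°.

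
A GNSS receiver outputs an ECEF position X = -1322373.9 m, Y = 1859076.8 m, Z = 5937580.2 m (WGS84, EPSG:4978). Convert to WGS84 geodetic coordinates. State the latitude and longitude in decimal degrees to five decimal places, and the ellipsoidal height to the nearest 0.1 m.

λ = atan2(Y, X) = 125.42449974°; p = √(X²+Y²) = 2281411.7 m.
Bowring's method on WGS84 (a = 6378137 m, b = 6356752.314 m) gives φ = 69.11010028°, h = 1302.564 m.

lat 69.11010°, lon 125.42450°, h 1302.6 m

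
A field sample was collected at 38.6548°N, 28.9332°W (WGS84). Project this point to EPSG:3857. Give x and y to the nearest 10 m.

Web Mercator is spherical with R = a = 6378137 m.
x = R·λ = 6378137 × -0.504979603 = -3220829.091 m.
y = R·ln tan(π/4 + φ/2) = 6378137 × 0.732556320 = 4672344.568 m.

x -3220830 m, y 4672340 m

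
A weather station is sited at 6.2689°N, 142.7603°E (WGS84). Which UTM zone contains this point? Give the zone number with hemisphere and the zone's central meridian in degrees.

Zone 54N, central meridian 141°

UTM zone = ⌊(λ + 180)/6⌋ + 1; 142.7603° ∈ [138°, 144°) → zone 54.
Hemisphere: N (φ ≥ 0).
Central meridian λ₀ = 6×54 − 183 = 141°.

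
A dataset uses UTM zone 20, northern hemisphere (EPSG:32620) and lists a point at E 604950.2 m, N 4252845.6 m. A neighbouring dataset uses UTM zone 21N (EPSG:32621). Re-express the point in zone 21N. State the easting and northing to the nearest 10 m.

E 81050 m, N 4263080 m

UTM 20N → geographic: φ = 38.41770006°, λ = -61.79780034°.
UTM 21N (λ₀ = -57°) forward: E = 81054.081 m, N = 4263075.312 m.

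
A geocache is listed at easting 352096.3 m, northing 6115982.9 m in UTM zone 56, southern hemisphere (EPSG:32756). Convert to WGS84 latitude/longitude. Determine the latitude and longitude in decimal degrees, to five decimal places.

lat -35.08810°, lon 151.37750°

Zone 56S: λ₀ = 153°, k₀ = 0.9996, false easting 500000 m, false northing 10000000 m.
Meridian distance M = (N − FN)/k₀ = -3885571.3 m.
Inverse transverse Mercator on WGS84 gives φ = -35.08810017°, λ = 151.37750007°.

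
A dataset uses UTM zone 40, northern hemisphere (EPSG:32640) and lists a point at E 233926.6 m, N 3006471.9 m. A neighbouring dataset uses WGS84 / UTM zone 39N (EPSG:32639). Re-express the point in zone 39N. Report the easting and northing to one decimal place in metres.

UTM 40N → geographic: φ = 27.15520000°, λ = 54.31509995°.
UTM 39N (λ₀ = 51°) forward: E = 828563.220 m, N = 3007966.638 m.

E 828563.2 m, N 3007966.6 m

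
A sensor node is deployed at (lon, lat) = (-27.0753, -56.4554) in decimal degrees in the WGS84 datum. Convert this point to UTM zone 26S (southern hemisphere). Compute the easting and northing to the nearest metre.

Zone 26 central meridian λ₀ = 6×26 − 183 = -27°; Δλ = -0.0753°.
Transverse Mercator on WGS84 with k₀ = 0.9996 gives E = 495359.077 m, N = 3743231.204 m.

E 495359 m, N 3743231 m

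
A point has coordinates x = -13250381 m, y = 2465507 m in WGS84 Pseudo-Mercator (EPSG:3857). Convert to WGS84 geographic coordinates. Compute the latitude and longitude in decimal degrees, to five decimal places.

R = 6378137 m. λ = x/R = -119.03019773°.
φ = 2·arctan(exp(y/R)) − 90° = 2·arctan(1.47190) − 90° = 21.61619697°.

lat 21.61620°, lon -119.03020°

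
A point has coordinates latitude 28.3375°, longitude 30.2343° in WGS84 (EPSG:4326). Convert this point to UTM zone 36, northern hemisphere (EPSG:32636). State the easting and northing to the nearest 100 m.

Zone 36 central meridian λ₀ = 6×36 − 183 = 33°; Δλ = -2.7657°.
Transverse Mercator on WGS84 with k₀ = 0.9996 gives E = 228863.090 m, N = 3137697.639 m.

E 228900 m, N 3137700 m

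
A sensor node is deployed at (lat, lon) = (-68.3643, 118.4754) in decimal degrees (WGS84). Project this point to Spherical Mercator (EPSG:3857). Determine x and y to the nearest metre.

x 13188621 m, y -10556116 m

Web Mercator is spherical with R = a = 6378137 m.
x = R·λ = 6378137 × 2.067785813 = 13188621.200 m.
y = R·ln tan(π/4 + φ/2) = 6378137 × -1.655046870 = -10556115.676 m.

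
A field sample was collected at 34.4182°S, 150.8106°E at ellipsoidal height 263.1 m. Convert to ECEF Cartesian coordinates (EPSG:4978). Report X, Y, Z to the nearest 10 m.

X -4598500 m, Y 2568900 m, Z -3584960 m

WGS84: a = 6378137 m, e² = 0.006694380; N(φ) = a/√(1−e²sin²φ) = 6384968.570 m.
X = (N+h)·cosφ·cosλ = -4598500.435 m; Y = (N+h)·cosφ·sinλ = 2568898.667 m; Z = (N(1−e²)+h)·sinφ = -3584958.757 m.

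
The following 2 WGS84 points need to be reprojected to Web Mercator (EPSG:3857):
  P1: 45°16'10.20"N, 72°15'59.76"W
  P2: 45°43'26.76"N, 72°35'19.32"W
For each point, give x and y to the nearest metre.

P1: x -8044681 m, y 5664049 m; P2: x -8080537 m, y 5736246 m

Web Mercator: x = R·λ, y = R·ln tan(π/4+φ/2), R = 6378137 m.
P1 (45.2695°, -72.2666°) → (-8044681.113, 5664048.999) m.
P2 (45.7241°, -72.5887°) → (-8080537.121, 5736245.750) m.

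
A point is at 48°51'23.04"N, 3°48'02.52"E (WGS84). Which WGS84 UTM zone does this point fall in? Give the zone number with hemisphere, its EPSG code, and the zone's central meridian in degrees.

UTM zone = ⌊(λ + 180)/6⌋ + 1; 3.8007° ∈ [0°, 6°) → zone 31.
Hemisphere: N (φ ≥ 0).
Central meridian λ₀ = 6×31 − 183 = 3°.
EPSG code: 32631.

Zone 31N (EPSG:32631), central meridian 3°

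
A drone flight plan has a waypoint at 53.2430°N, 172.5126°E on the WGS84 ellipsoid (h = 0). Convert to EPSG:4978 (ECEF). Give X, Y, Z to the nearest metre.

WGS84: a = 6378137 m, e² = 0.006694380; N(φ) = a/√(1−e²sin²φ) = 6391884.938 m.
X = (N+h)·cosφ·cosλ = -3792433.576 m; Y = (N+h)·cosφ·sinλ = 498434.922 m; Z = (N(1−e²)+h)·sinφ = 5086772.610 m.

X -3792434 m, Y 498435 m, Z 5086773 m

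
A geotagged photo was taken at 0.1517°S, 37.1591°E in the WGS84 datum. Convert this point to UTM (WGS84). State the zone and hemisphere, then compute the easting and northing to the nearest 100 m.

Zone 37S: E 295100 m, N 9983200 m

Longitude 37.1591° lies in the 6° band [36°, 42°), giving zone 37; latitude is south of the equator, so 37S.
Zone 37 central meridian λ₀ = 6×37 − 183 = 39°; Δλ = -1.8409°.
Transverse Mercator on WGS84 with k₀ = 0.9996 gives E = 295119.143 m, N = 9983223.875 m.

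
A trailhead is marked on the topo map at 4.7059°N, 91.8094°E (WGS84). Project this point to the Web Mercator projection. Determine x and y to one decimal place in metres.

Web Mercator is spherical with R = a = 6378137 m.
x = R·λ = 6378137 × 1.602376314 = 10220175.658 m.
y = R·ln tan(π/4 + φ/2) = 6378137 × 0.082225949 = 524448.370 m.

x 10220175.7 m, y 524448.4 m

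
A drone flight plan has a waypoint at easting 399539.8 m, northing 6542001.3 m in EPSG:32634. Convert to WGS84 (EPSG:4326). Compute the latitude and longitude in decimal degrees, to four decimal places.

Zone 34N: λ₀ = 21°, k₀ = 0.9996, false easting 500000 m.
Meridian distance M = (N − FN)/k₀ = 6544619.1 m.
Inverse transverse Mercator on WGS84 gives φ = 59.00570037°, λ = 19.25099926°.

lat 59.0057°, lon 19.2510°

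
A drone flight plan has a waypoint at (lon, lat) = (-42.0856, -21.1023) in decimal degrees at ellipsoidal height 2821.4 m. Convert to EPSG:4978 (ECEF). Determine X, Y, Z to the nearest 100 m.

X 4419900 m, Y -3991700 m, Z -2283000 m

WGS84: a = 6378137 m, e² = 0.006694380; N(φ) = a/√(1−e²sin²φ) = 6380906.138 m.
X = (N+h)·cosφ·cosλ = 4419936.136 m; Y = (N+h)·cosφ·sinλ = -3991701.432 m; Z = (N(1−e²)+h)·sinφ = -2282981.315 m.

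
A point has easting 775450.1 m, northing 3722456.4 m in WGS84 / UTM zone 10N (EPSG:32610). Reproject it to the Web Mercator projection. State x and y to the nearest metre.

Unproject from UTM 10N (λ₀ = -123°) → φ = 33.60630029°, λ = -120.03140025°.
Web Mercator (R = 6378137 m): x = -13361834.355 m, y = 3976059.490 m.

x -13361834 m, y 3976059 m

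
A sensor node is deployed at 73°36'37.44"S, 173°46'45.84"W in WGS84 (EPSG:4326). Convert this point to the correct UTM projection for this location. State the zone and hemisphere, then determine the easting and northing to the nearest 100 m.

Longitude -173.7794° lies in the 6° band [-174°, -168°), giving zone 2; latitude is south of the equator, so 2S.
Zone 2 central meridian λ₀ = 6×2 − 183 = -171°; Δλ = -2.7794°.
Transverse Mercator on WGS84 with k₀ = 0.9996 gives E = 412490.729 m, N = 1829389.552 m.

Zone 2S: E 412500 m, N 1829400 m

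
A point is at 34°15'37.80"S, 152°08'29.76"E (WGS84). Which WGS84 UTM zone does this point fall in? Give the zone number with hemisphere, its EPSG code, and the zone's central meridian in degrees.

UTM zone = ⌊(λ + 180)/6⌋ + 1; 152.1416° ∈ [150°, 156°) → zone 56.
Hemisphere: S (φ < 0).
Central meridian λ₀ = 6×56 − 183 = 153°.
EPSG code: 32756.

Zone 56S (EPSG:32756), central meridian 153°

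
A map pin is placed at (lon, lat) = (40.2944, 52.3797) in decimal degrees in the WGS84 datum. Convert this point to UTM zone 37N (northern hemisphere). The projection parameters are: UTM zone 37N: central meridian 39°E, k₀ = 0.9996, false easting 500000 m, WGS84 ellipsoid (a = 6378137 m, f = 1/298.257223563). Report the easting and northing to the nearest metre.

Zone 37 central meridian λ₀ = 6×37 − 183 = 39°; Δλ = +1.2944°.
Transverse Mercator on WGS84 with k₀ = 0.9996 gives E = 588105.579 m, N = 5804059.241 m.

E 588106 m, N 5804059 m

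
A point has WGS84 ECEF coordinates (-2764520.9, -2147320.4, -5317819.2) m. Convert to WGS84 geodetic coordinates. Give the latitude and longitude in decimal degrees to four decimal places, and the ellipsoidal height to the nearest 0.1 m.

λ = atan2(Y, X) = -142.16200012°; p = √(X²+Y²) = 3500508.6 m.
Bowring's method on WGS84 (a = 6378137 m, b = 6356752.314 m) gives φ = -56.82109960°, h = 3340.026 m.

lat -56.8211°, lon -142.1620°, h 3340.0 m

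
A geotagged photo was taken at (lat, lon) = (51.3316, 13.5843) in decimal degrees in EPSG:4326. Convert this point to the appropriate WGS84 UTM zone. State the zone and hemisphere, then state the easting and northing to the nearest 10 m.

Longitude 13.5843° lies in the 6° band [12°, 18°), giving zone 33; latitude is north of the equator, so 33N.
Zone 33 central meridian λ₀ = 6×33 − 183 = 15°; Δλ = -1.4157°.
Transverse Mercator on WGS84 with k₀ = 0.9996 gives E = 401372.850 m, N = 5687652.551 m.

Zone 33N: E 401370 m, N 5687650 m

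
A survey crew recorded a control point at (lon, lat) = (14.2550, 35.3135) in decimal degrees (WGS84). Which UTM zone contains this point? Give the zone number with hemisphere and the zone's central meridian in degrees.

UTM zone = ⌊(λ + 180)/6⌋ + 1; 14.2550° ∈ [12°, 18°) → zone 33.
Hemisphere: N (φ ≥ 0).
Central meridian λ₀ = 6×33 − 183 = 15°.

Zone 33N, central meridian 15°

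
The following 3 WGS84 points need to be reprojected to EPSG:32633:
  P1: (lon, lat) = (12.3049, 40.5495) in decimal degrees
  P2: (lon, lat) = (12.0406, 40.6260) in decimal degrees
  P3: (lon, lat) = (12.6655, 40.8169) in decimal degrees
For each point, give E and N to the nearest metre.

P1: E 271789 m, N 4492240 m; P2: E 249691 m, N 4501452 m; P3: E 303115 m, N 4521054 m

UTM zone 33N: λ₀ = 15°, k₀ = 0.9996.
P1 (40.5495°, 12.3049°) → (271788.535, 4492239.983) m.
P2 (40.6260°, 12.0406°) → (249691.255, 4501451.975) m.
P3 (40.8169°, 12.6655°) → (303114.621, 4521054.111) m.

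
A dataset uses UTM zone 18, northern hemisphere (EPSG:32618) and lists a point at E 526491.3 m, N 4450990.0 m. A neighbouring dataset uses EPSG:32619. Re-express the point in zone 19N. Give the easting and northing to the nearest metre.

E 15764 m, N 4466490 m

UTM 18N → geographic: φ = 40.20890041°, λ = -74.68870053°.
UTM 19N (λ₀ = -69°) forward: E = 15763.976 m, N = 4466490.468 m.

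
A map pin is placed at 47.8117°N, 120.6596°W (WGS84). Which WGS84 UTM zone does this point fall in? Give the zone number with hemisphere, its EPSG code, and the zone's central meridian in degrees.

UTM zone = ⌊(λ + 180)/6⌋ + 1; -120.6596° ∈ [-126°, -120°) → zone 10.
Hemisphere: N (φ ≥ 0).
Central meridian λ₀ = 6×10 − 183 = -123°.
EPSG code: 32610.

Zone 10N (EPSG:32610), central meridian -123°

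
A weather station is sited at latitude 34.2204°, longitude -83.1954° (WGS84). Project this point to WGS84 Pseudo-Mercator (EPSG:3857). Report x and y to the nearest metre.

x -9261270 m, y 4058435 m

Web Mercator is spherical with R = a = 6378137 m.
x = R·λ = 6378137 × -1.452033653 = -9261269.564 m.
y = R·ln tan(π/4 + φ/2) = 6378137 × 0.636304127 = 4058434.894 m.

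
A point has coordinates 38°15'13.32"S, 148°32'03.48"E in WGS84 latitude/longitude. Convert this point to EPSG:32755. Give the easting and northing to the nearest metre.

Zone 55 central meridian λ₀ = 6×55 − 183 = 147°; Δλ = +1.5343°.
Transverse Mercator on WGS84 with k₀ = 0.9996 gives E = 634245.828 m, N = 5764922.793 m.

E 634246 m, N 5764923 m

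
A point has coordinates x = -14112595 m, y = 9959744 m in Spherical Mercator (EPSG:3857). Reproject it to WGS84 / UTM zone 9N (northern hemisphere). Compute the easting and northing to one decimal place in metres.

Web Mercator inverse (R = 6378137 m) → φ = 66.30109873°, λ = -126.77559787°.
UTM 9N forward: E = 599749.294 m, N = 7355245.322 m.

E 599749.3 m, N 7355245.3 m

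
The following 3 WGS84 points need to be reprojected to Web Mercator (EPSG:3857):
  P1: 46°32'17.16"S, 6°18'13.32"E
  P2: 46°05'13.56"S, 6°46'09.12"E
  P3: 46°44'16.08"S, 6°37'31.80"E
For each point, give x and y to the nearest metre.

P1: x 701725 m, y -5867003 m; P2: x 753544 m, y -5794318 m; P3: x 737547 m, y -5899381 m

Web Mercator: x = R·λ, y = R·ln tan(π/4+φ/2), R = 6378137 m.
P1 (-46.5381°, 6.3037°) → (701724.674, -5867003.455) m.
P2 (-46.0871°, 6.7692°) → (753543.897, -5794318.059) m.
P3 (-46.7378°, 6.6255°) → (737547.286, -5899380.881) m.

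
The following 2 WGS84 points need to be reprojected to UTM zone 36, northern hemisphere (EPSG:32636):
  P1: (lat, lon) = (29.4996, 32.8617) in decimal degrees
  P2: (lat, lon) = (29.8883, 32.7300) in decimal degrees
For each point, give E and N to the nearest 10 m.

P1: E 486590 m, N 3263350 m; P2: E 473930 m, N 3306440 m

UTM zone 36N: λ₀ = 33°, k₀ = 0.9996.
P1 (29.4996°, 32.8617°) → (486594.867, 3263347.047) m.
P2 (29.8883°, 32.7300°) → (473929.962, 3306438.802) m.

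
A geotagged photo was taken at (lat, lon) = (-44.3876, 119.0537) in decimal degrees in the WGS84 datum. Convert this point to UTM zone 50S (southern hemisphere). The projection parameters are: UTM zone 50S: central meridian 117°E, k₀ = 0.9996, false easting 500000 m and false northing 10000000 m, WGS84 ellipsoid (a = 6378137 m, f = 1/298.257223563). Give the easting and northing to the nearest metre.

Zone 50 central meridian λ₀ = 6×50 − 183 = 117°; Δλ = +2.0537°.
Transverse Mercator on WGS84 with k₀ = 0.9996 gives E = 663578.683 m, N = 5083024.658 m.

E 663579 m, N 5083025 m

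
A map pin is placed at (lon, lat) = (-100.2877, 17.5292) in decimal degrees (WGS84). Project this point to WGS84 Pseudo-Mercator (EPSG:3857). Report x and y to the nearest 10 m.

Web Mercator is spherical with R = a = 6378137 m.
x = R·λ = 6378137 × -1.750350564 = -11163975.697 m.
y = R·ln tan(π/4 + φ/2) = 6378137 × 0.310829800 = 1982515.048 m.

x -11163980 m, y 1982520 m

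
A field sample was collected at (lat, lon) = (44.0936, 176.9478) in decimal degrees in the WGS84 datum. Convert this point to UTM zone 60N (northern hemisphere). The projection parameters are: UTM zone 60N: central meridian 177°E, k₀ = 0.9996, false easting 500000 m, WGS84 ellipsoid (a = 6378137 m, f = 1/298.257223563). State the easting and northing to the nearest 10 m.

E 495820 m, N 4882270 m

Zone 60 central meridian λ₀ = 6×60 − 183 = 177°; Δλ = -0.0522°.
Transverse Mercator on WGS84 with k₀ = 0.9996 gives E = 495821.496 m, N = 4882270.197 m.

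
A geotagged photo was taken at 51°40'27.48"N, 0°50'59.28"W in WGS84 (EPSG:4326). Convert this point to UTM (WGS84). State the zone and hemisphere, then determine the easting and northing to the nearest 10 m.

Zone 30N: E 648670 m, N 5727000 m

Longitude -0.8498° lies in the 6° band [-6°, 0°), giving zone 30; latitude is north of the equator, so 30N.
Zone 30 central meridian λ₀ = 6×30 − 183 = -3°; Δλ = +2.1502°.
Transverse Mercator on WGS84 with k₀ = 0.9996 gives E = 648673.230 m, N = 5727002.919 m.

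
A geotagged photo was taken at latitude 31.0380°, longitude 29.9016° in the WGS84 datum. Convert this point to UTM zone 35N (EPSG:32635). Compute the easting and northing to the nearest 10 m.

Zone 35 central meridian λ₀ = 6×35 − 183 = 27°; Δλ = +2.9016°.
Transverse Mercator on WGS84 with k₀ = 0.9996 gives E = 776950.261 m, N = 3437431.034 m.

E 776950 m, N 3437430 m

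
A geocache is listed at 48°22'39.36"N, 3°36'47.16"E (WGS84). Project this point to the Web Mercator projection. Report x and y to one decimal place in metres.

Web Mercator is spherical with R = a = 6378137 m.
x = R·λ = 6378137 × 0.063060491 = 402208.452 m.
y = R·ln tan(π/4 + φ/2) = 6378137 × 0.967352301 = 6169905.505 m.

x 402208.5 m, y 6169905.5 m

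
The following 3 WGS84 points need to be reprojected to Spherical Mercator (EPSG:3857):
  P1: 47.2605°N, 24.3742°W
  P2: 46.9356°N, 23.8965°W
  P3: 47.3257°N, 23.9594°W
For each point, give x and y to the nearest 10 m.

P1: x -2713320 m, y 5984700 m; P2: x -2660150 m, y 5931570 m; P3: x -2667150 m, y 5995400 m

Web Mercator: x = R·λ, y = R·ln tan(π/4+φ/2), R = 6378137 m.
P1 (47.2605°, -24.3742°) → (-2713323.532, 5984698.444) m.
P2 (46.9356°, -23.8965°) → (-2660146.212, 5931568.681) m.
P3 (47.3257°, -23.9594°) → (-2667148.208, 5995399.590) m.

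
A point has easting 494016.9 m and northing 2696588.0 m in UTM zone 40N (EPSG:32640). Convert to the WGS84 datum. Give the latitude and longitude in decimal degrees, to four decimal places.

lat 24.3826°, lon 56.9410°

Zone 40N: λ₀ = 57°, k₀ = 0.9996, false easting 500000 m.
Meridian distance M = (N − FN)/k₀ = 2697667.1 m.
Inverse transverse Mercator on WGS84 gives φ = 24.38259986°, λ = 56.94099980°.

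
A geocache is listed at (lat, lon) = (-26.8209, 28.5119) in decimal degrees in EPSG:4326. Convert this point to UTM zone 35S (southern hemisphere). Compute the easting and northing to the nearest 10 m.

Zone 35 central meridian λ₀ = 6×35 − 183 = 27°; Δλ = +1.5119°.
Transverse Mercator on WGS84 with k₀ = 0.9996 gives E = 650250.764 m, N = 7032506.886 m.

E 650250 m, N 7032510 m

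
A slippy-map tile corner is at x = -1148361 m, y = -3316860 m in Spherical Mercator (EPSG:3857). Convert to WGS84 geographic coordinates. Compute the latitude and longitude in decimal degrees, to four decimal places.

lat -28.5371°, lon -10.3159°

R = 6378137 m. λ = x/R = -10.31590238°.
φ = 2·arctan(exp(y/R)) − 90° = 2·arctan(0.59450) − 90° = -28.53709896°.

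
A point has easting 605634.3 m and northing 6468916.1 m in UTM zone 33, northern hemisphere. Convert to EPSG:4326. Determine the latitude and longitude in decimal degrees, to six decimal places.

lat 58.348400°, lon 16.804800°

Zone 33N: λ₀ = 15°, k₀ = 0.9996, false easting 500000 m.
Meridian distance M = (N − FN)/k₀ = 6471504.7 m.
Inverse transverse Mercator on WGS84 gives φ = 58.34839988°, λ = 16.80479997°.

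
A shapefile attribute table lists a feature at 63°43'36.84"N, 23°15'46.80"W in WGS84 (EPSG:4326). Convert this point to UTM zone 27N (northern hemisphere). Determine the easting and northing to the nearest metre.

Zone 27 central meridian λ₀ = 6×27 − 183 = -21°; Δλ = -2.2630°.
Transverse Mercator on WGS84 with k₀ = 0.9996 gives E = 388250.380 m, N = 7068561.708 m.

E 388250 m, N 7068562 m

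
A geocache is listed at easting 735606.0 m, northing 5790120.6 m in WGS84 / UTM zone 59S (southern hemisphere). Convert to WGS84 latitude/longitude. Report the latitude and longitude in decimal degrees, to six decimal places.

lat -38.006000°, lon 173.683500°

Zone 59S: λ₀ = 171°, k₀ = 0.9996, false easting 500000 m, false northing 10000000 m.
Meridian distance M = (N − FN)/k₀ = -4211564.0 m.
Inverse transverse Mercator on WGS84 gives φ = -38.00599955°, λ = 173.683500498°.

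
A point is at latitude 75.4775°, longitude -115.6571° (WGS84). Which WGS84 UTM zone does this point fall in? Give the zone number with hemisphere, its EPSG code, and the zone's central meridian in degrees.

UTM zone = ⌊(λ + 180)/6⌋ + 1; -115.6571° ∈ [-120°, -114°) → zone 11.
Hemisphere: N (φ ≥ 0).
Central meridian λ₀ = 6×11 − 183 = -117°.
EPSG code: 32611.

Zone 11N (EPSG:32611), central meridian -117°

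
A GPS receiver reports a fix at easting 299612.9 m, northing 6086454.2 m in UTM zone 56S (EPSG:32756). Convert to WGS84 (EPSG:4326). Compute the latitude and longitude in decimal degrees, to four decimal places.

lat -35.3451°, lon 150.7949°

Zone 56S: λ₀ = 153°, k₀ = 0.9996, false easting 500000 m, false northing 10000000 m.
Meridian distance M = (N − FN)/k₀ = -3915111.8 m.
Inverse transverse Mercator on WGS84 gives φ = -35.34509981°, λ = 150.79489956°.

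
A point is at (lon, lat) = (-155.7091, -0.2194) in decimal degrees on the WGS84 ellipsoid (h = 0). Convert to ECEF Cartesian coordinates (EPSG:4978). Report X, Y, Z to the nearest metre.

X -5813429 m, Y -2623753 m, Z -24260 m

WGS84: a = 6378137 m, e² = 0.006694380; N(φ) = a/√(1−e²sin²φ) = 6378137.313 m.
X = (N+h)·cosφ·cosλ = -5813429.418 m; Y = (N+h)·cosφ·sinλ = -2623752.558 m; Z = (N(1−e²)+h)·sinφ = -24259.938 m.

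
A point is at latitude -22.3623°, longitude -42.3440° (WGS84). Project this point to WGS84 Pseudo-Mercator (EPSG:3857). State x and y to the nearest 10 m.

Web Mercator is spherical with R = a = 6378137 m.
x = R·λ = 6378137 × -0.739042218 = -4713712.518 m.
y = R·ln tan(π/4 + φ/2) = 6378137 × -0.400599678 = -2555079.625 m.

x -4713710 m, y -2555080 m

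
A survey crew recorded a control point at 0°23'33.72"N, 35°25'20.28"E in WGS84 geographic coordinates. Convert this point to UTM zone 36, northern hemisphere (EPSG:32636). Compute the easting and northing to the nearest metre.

Zone 36 central meridian λ₀ = 6×36 − 183 = 33°; Δλ = +2.4223°.
Transverse Mercator on WGS84 with k₀ = 0.9996 gives E = 769615.917 m, N = 43444.236 m.

E 769616 m, N 43444 m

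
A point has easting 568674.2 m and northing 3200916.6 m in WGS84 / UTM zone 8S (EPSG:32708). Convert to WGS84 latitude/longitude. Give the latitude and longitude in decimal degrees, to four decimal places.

lat -61.3198°, lon -133.7173°

Zone 8S: λ₀ = -135°, k₀ = 0.9996, false easting 500000 m, false northing 10000000 m.
Meridian distance M = (N − FN)/k₀ = -6801804.1 m.
Inverse transverse Mercator on WGS84 gives φ = -61.31979983°, λ = -133.71730089°.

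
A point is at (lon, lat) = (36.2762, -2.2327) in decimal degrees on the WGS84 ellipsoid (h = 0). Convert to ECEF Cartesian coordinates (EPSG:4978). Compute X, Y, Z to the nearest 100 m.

WGS84: a = 6378137 m, e² = 0.006694380; N(φ) = a/√(1−e²sin²φ) = 6378169.402 m.
X = (N+h)·cosφ·cosλ = 5138011.645 m; Y = (N+h)·cosφ·sinλ = 3770959.858 m; Z = (N(1−e²)+h)·sinφ = -246817.963 m.

X 5138000 m, Y 3771000 m, Z -246800 m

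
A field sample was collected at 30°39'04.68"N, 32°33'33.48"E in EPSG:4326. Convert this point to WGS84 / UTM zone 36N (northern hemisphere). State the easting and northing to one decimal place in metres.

E 457775.6 m, N 3391041.0 m

Zone 36 central meridian λ₀ = 6×36 − 183 = 33°; Δλ = -0.4407°.
Transverse Mercator on WGS84 with k₀ = 0.9996 gives E = 457775.595 m, N = 3391041.046 m.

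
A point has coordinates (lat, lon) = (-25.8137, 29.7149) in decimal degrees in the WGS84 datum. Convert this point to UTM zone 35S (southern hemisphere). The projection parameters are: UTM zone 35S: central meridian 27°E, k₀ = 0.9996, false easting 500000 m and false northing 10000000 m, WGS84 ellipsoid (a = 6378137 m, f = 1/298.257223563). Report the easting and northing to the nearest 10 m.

Zone 35 central meridian λ₀ = 6×35 − 183 = 27°; Δλ = +2.7149°.
Transverse Mercator on WGS84 with k₀ = 0.9996 gives E = 772191.650 m, N = 7142137.961 m.

E 772190 m, N 7142140 m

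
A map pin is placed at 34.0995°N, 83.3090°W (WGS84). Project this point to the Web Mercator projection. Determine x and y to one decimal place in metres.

x -9273915.5 m, y 4042170.3 m

Web Mercator is spherical with R = a = 6378137 m.
x = R·λ = 6378137 × -1.454016347 = -9273915.458 m.
y = R·ln tan(π/4 + φ/2) = 6378137 × 0.633754070 = 4042170.283 m.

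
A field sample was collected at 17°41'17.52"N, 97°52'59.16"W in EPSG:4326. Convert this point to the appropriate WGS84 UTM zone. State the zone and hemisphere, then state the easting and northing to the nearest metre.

Zone 14N: E 618450 m, N 1956041 m

Longitude -97.8831° lies in the 6° band [-102°, -96°), giving zone 14; latitude is north of the equator, so 14N.
Zone 14 central meridian λ₀ = 6×14 − 183 = -99°; Δλ = +1.1169°.
Transverse Mercator on WGS84 with k₀ = 0.9996 gives E = 618450.176 m, N = 1956040.567 m.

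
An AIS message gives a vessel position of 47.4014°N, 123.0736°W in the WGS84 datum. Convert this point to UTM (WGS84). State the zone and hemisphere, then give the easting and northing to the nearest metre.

Zone 10N: E 494447 m, N 5249774 m

Longitude -123.0736° lies in the 6° band [-126°, -120°), giving zone 10; latitude is north of the equator, so 10N.
Zone 10 central meridian λ₀ = 6×10 − 183 = -123°; Δλ = -0.0736°.
Transverse Mercator on WGS84 with k₀ = 0.9996 gives E = 494446.562 m, N = 5249774.432 m.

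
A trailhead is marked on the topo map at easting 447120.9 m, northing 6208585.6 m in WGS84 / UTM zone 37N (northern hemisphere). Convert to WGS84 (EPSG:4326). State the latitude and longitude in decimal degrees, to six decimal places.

Zone 37N: λ₀ = 39°, k₀ = 0.9996, false easting 500000 m.
Meridian distance M = (N − FN)/k₀ = 6211070.0 m.
Inverse transverse Mercator on WGS84 gives φ = 56.01959971°, λ = 38.15170024°.

lat 56.019600°, lon 38.151700°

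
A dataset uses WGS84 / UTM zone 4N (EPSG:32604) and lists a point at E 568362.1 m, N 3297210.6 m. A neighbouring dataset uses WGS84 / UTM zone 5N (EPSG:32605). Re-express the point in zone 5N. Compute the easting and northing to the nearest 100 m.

E -11800 m, N 3308800 m

UTM 4N → geographic: φ = 29.80340032°, λ = -158.29259958°.
UTM 5N (λ₀ = -153°) forward: E = -11832.774 m, N = 3308771.649 m.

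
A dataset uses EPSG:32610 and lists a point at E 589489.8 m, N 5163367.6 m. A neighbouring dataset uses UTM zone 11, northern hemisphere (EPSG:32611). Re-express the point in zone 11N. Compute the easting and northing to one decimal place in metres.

UTM 10N → geographic: φ = 46.61790016°, λ = -121.83120059°.
UTM 11N (λ₀ = -117°) forward: E = 130119.507 m, N = 5174051.019 m.

E 130119.5 m, N 5174051.0 m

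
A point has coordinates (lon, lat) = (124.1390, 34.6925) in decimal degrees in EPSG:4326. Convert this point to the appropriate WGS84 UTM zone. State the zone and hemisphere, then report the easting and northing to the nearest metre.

Longitude 124.1390° lies in the 6° band [120°, 126°), giving zone 51; latitude is north of the equator, so 51N.
Zone 51 central meridian λ₀ = 6×51 − 183 = 123°; Δλ = +1.1390°.
Transverse Mercator on WGS84 with k₀ = 0.9996 gives E = 604325.398 m, N = 3839533.601 m.

Zone 51N: E 604325 m, N 3839534 m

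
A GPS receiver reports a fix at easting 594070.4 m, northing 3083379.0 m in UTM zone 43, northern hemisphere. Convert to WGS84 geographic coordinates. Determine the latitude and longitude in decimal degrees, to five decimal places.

Zone 43N: λ₀ = 75°, k₀ = 0.9996, false easting 500000 m.
Meridian distance M = (N − FN)/k₀ = 3084612.8 m.
Inverse transverse Mercator on WGS84 gives φ = 27.87190028°, λ = 75.95560049°.

lat 27.87190°, lon 75.95560°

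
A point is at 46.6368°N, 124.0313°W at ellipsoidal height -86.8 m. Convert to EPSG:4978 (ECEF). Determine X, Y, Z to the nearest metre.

WGS84: a = 6378137 m, e² = 0.006694380; N(φ) = a/√(1−e²sin²φ) = 6389451.004 m.
X = (N+h)·cosφ·cosλ = -2455204.778 m; Y = (N+h)·cosφ·sinλ = -3635704.947 m; Z = (N(1−e²)+h)·sinφ = 4614071.936 m.

X -2455205 m, Y -3635705 m, Z 4614072 m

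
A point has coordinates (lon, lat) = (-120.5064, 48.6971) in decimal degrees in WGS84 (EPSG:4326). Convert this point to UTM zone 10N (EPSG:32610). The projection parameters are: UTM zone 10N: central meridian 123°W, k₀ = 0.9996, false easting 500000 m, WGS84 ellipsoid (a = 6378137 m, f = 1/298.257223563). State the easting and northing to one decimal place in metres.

Zone 10 central meridian λ₀ = 6×10 − 183 = -123°; Δλ = +2.4936°.
Transverse Mercator on WGS84 with k₀ = 0.9996 gives E = 683484.219 m, N = 5396785.087 m.

E 683484.2 m, N 5396785.1 m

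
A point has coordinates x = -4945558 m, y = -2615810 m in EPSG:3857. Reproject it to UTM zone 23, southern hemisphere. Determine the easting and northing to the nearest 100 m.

E 558800 m, N 7471200 m

Web Mercator inverse (R = 6378137 m) → φ = -22.86590375°, λ = -44.42670340°.
UTM 23S forward: E = 558810.876 m, N = 7471210.194 m.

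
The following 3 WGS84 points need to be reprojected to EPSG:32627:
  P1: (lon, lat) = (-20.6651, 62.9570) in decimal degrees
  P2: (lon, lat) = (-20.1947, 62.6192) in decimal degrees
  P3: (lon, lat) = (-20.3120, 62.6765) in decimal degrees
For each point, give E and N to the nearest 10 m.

P1: E 516990 m, N 6980840 m; P2: E 541320 m, N 6943420 m; P3: E 535230 m, N 6949730 m

UTM zone 27N: λ₀ = -21°, k₀ = 0.9996.
P1 (62.9570°, -20.6651°) → (516988.430, 6980842.517) m.
P2 (62.6192°, -20.1947°) → (541320.130, 6943420.603) m.
P3 (62.6765°, -20.3120°) → (535233.534, 6949734.566) m.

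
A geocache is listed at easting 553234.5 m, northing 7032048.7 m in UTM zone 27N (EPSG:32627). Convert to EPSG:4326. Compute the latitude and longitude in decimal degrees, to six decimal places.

lat 63.413000°, lon -19.933901°

Zone 27N: λ₀ = -21°, k₀ = 0.9996, false easting 500000 m.
Meridian distance M = (N − FN)/k₀ = 7034862.6 m.
Inverse transverse Mercator on WGS84 gives φ = 63.41299975°, λ = -19.93390098°.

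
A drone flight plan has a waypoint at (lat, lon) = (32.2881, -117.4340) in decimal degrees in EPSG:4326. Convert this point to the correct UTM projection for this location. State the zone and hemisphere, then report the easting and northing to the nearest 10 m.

Longitude -117.4340° lies in the 6° band [-120°, -114°), giving zone 11; latitude is north of the equator, so 11N.
Zone 11 central meridian λ₀ = 6×11 − 183 = -117°; Δλ = -0.4340°.
Transverse Mercator on WGS84 with k₀ = 0.9996 gives E = 459134.911 m, N = 3572452.808 m.

Zone 11N: E 459130 m, N 3572450 m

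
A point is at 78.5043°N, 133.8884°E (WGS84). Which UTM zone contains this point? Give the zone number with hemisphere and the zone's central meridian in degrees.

UTM zone = ⌊(λ + 180)/6⌋ + 1; 133.8884° ∈ [132°, 138°) → zone 53.
Hemisphere: N (φ ≥ 0).
Central meridian λ₀ = 6×53 − 183 = 135°.

Zone 53N, central meridian 135°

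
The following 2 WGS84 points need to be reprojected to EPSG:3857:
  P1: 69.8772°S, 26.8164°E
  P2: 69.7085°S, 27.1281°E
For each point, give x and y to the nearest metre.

Web Mercator: x = R·λ, y = R·ln tan(π/4+φ/2), R = 6378137 m.
P1 (-69.8772°, 26.8164°) → (2985187.993, -11028864.344) m.
P2 (-69.7085°, 27.1281°) → (3019886.278, -10974495.865) m.

P1: x 2985188 m, y -11028864 m; P2: x 3019886 m, y -10974496 m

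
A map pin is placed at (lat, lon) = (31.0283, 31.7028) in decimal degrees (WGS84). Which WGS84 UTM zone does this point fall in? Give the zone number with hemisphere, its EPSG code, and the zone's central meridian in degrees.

Zone 36N (EPSG:32636), central meridian 33°

UTM zone = ⌊(λ + 180)/6⌋ + 1; 31.7028° ∈ [30°, 36°) → zone 36.
Hemisphere: N (φ ≥ 0).
Central meridian λ₀ = 6×36 − 183 = 33°.
EPSG code: 32636.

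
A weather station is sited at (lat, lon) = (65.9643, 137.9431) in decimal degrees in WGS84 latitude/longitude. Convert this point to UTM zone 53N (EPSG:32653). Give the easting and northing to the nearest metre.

Zone 53 central meridian λ₀ = 6×53 − 183 = 135°; Δλ = +2.9431°.
Transverse Mercator on WGS84 with k₀ = 0.9996 gives E = 633724.601 m, N = 7319068.452 m.

E 633725 m, N 7319068 m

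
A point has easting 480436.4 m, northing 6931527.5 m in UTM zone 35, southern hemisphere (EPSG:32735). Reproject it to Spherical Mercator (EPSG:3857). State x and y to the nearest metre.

Unproject from UTM 35S (λ₀ = 27°) → φ = -27.74049962°, λ = 26.80149998°.
Web Mercator (R = 6378137 m): x = 2983529.330 m, y = -3216295.948 m.

x 2983529 m, y -3216296 m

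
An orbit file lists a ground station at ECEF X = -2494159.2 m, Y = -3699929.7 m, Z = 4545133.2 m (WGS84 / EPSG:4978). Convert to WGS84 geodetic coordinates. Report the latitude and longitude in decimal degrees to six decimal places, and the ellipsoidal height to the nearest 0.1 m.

lat 45.720500°, lon -123.984299°, h 2123.6 m

λ = atan2(Y, X) = -123.98429931°; p = √(X²+Y²) = 4462097.0 m.
Bowring's method on WGS84 (a = 6378137 m, b = 6356752.314 m) gives φ = 45.72049985°, h = 2123.591 m.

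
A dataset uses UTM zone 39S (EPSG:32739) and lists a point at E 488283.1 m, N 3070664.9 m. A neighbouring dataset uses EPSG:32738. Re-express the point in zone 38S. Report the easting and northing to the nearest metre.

E 797148 m, N 3057392 m

UTM 39S → geographic: φ = -62.49489992°, λ = 50.77260054°.
UTM 38S (λ₀ = 45°) forward: E = 797148.366 m, N = 3057392.429 m.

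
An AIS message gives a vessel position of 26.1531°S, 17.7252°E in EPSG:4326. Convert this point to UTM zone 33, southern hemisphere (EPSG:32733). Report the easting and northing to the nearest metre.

Zone 33 central meridian λ₀ = 6×33 − 183 = 15°; Δλ = +2.7252°.
Transverse Mercator on WGS84 with k₀ = 0.9996 gives E = 772440.420 m, N = 7104503.883 m.

E 772440 m, N 7104504 m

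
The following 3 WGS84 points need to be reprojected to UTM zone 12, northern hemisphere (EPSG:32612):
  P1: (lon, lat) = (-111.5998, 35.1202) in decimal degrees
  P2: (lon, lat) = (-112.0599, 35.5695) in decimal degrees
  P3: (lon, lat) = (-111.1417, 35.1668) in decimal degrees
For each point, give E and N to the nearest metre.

UTM zone 12N: λ₀ = -111°, k₀ = 0.9996.
P1 (35.1202°, -111.5998°) → (445347.076, 3886537.496) m.
P2 (35.5695°, -112.0599°) → (403955.468, 3936718.205) m.
P3 (35.1668°, -111.1417°) → (487095.930, 3891549.996) m.

P1: E 445347 m, N 3886537 m; P2: E 403955 m, N 3936718 m; P3: E 487096 m, N 3891550 m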